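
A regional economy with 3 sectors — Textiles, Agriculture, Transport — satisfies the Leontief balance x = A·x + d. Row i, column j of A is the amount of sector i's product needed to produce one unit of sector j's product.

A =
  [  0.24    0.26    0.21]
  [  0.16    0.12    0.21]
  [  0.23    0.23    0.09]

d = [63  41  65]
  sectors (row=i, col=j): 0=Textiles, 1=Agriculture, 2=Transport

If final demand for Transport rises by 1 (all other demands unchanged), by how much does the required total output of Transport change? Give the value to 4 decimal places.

Form M = I − A:
  [  0.76   -0.26   -0.21]
  [ -0.16    0.88   -0.21]
  [ -0.23   -0.23    0.91]
Leontief inverse L = M⁻¹:
  [  1.5968    0.6046    0.5080]
  [  0.4115    1.3651    0.4100]
  [  0.5076    0.4978    1.3309]
Total output x = L · d:
  x_0 = 1.5968·63 + 0.6046·41 + 0.5080·65 = 158.4059
  x_1 = 0.4115·63 + 1.3651·41 + 0.4100·65 = 108.5381
  x_2 = 0.5076·63 + 0.4978·41 + 1.3309·65 = 138.8979
Δx_2 = L[2,2] · Δd_2 = 1.3309 · 1 = 1.3309

1.3309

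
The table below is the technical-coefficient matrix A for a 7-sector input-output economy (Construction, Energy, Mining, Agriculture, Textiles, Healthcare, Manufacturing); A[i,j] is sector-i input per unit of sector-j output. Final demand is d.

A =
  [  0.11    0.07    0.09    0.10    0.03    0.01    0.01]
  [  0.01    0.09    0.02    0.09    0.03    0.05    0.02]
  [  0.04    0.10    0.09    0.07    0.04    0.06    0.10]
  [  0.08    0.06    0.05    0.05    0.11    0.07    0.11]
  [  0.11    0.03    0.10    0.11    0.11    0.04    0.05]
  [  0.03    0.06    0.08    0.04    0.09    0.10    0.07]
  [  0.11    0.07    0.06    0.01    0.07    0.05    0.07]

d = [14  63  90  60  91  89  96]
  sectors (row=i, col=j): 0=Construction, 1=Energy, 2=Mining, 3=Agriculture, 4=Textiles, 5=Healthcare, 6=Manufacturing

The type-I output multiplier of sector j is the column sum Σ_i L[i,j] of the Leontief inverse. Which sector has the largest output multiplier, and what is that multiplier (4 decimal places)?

Form M = I − A:
  [  0.89   -0.07   -0.09   -0.10   -0.03   -0.01   -0.01]
  [ -0.01    0.91   -0.02   -0.09   -0.03   -0.05   -0.02]
  [ -0.04   -0.10    0.91   -0.07   -0.04   -0.06   -0.10]
  [ -0.08   -0.06   -0.05    0.95   -0.11   -0.07   -0.11]
  [ -0.11   -0.03   -0.10   -0.11    0.89   -0.04   -0.05]
  [ -0.03   -0.06   -0.08   -0.04   -0.09    0.90   -0.07]
  [ -0.11   -0.07   -0.06   -0.01   -0.07   -0.05    0.93]
Leontief inverse L = M⁻¹:
  [  1.1639    0.1258    0.1431    0.1567    0.0786    0.0483    0.0570]
  [  0.0451    1.1290    0.0551    0.1280    0.0707    0.0831    0.0559]
  [  0.1007    0.1654    1.1506    0.1289    0.1001    0.1102    0.1573]
  [  0.1542    0.1256    0.1207    1.1172    0.1784    0.1209    0.1682]
  [  0.1892    0.1001    0.1768    0.1845    1.1826    0.0928    0.1156]
  [  0.0896    0.1195    0.1429    0.0986    0.1518    1.1496    0.1253]
  [  0.1683    0.1258    0.1176    0.0677    0.1202    0.0892    1.1136]
Total output x = L · d:
  x_0 = 1.1639·14 + 0.1258·63 + 0.1431·90 + 0.1567·60 + 0.0786·91 + 0.0483·89 + 0.0570·96 = 63.4331
  x_1 = 0.0451·14 + 1.1290·63 + 0.0551·90 + 0.1280·60 + 0.0707·91 + 0.0831·89 + 0.0559·96 = 103.5860
  x_2 = 0.1007·14 + 0.1654·63 + 1.1506·90 + 0.1289·60 + 0.1001·91 + 0.1102·89 + 0.1573·96 = 157.1459
  x_3 = 0.1542·14 + 0.1256·63 + 0.1207·90 + 1.1172·60 + 0.1784·91 + 0.1209·89 + 0.1682·96 = 131.0994
  x_4 = 0.1892·14 + 0.1001·63 + 0.1768·90 + 0.1845·60 + 1.1826·91 + 0.0928·89 + 0.1156·96 = 162.9042
  x_5 = 0.0896·14 + 0.1195·63 + 0.1429·90 + 0.0986·60 + 0.1518·91 + 1.1496·89 + 0.1253·96 = 155.7163
  x_6 = 0.1683·14 + 0.1258·63 + 0.1176·90 + 0.0677·60 + 0.1202·91 + 0.0892·89 + 1.1136·96 = 150.7070
Output multipliers (column sums of L):
  Construction: 1.9110
  Energy: 1.8912
  Mining: 1.9068
  Agriculture: 1.8816
  Textiles: 1.8823
  Healthcare: 1.6941
  Manufacturing: 1.7928

Construction (1.9110)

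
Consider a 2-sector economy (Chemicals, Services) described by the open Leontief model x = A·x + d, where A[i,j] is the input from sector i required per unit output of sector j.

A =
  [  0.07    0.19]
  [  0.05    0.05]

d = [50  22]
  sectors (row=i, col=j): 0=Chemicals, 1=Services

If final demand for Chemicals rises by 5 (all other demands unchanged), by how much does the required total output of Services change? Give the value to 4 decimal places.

Form M = I − A:
  [  0.93   -0.19]
  [ -0.05    0.95]
Leontief inverse L = M⁻¹:
  [  1.0870    0.2174]
  [  0.0572    1.0641]
Total output x = L · d:
  x_0 = 1.0870·50 + 0.2174·22 = 59.1304
  x_1 = 0.0572·50 + 1.0641·22 = 26.2700
Δx_1 = L[1,0] · Δd_0 = 0.0572 · 5 = 0.2860

0.2860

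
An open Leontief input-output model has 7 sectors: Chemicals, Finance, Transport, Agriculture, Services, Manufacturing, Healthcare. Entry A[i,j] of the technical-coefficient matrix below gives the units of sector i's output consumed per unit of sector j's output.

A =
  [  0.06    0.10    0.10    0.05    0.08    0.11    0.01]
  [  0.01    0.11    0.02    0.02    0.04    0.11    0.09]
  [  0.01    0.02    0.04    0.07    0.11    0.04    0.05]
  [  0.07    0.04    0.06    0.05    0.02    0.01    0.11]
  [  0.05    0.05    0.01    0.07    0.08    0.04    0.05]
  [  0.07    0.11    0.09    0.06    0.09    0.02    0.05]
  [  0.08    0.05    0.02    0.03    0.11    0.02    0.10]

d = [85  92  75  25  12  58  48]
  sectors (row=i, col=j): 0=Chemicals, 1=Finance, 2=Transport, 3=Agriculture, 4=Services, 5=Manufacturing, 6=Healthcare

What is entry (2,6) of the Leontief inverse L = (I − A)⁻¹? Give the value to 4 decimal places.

L[2,6] = 0.0890

Form M = I − A:
  [  0.94   -0.10   -0.10   -0.05   -0.08   -0.11   -0.01]
  [ -0.01    0.89   -0.02   -0.02   -0.04   -0.11   -0.09]
  [ -0.01   -0.02    0.96   -0.07   -0.11   -0.04   -0.05]
  [ -0.07   -0.04   -0.06    0.95   -0.02   -0.01   -0.11]
  [ -0.05   -0.05   -0.01   -0.07    0.92   -0.04   -0.05]
  [ -0.07   -0.11   -0.09   -0.06   -0.09    0.98   -0.05]
  [ -0.08   -0.05   -0.02   -0.03   -0.11   -0.02    0.90]
Leontief inverse L = M⁻¹:
  [  1.0988    0.1618    0.1411    0.0941    0.1444    0.1554    0.0644]
  [  0.0442    1.1628    0.0494    0.0508    0.0922    0.1446    0.1389]
  [  0.0396    0.0541    1.0625    0.0995    0.1518    0.0629    0.0890]
  [  0.1017    0.0793    0.0873    1.0785    0.0683    0.0408    0.1518]
  [  0.0813    0.0911    0.0366    0.0988    1.1221    0.0695    0.0903]
  [  0.1067    0.1652    0.1244    0.0999    0.1502    1.0653    0.1044]
  [  0.1167    0.0976    0.0491    0.0636    0.1641    0.0568    1.1449]
Total output x = L · d:
  x_0 = 1.0988·85 + 0.1618·92 + 0.1411·75 + 0.0941·25 + 0.1444·12 + 0.1554·58 + 0.0644·48 = 135.0597
  x_1 = 0.0442·85 + 1.1628·92 + 0.0494·75 + 0.0508·25 + 0.0922·12 + 0.1446·58 + 0.1389·48 = 131.8651
  x_2 = 0.0396·85 + 0.0541·92 + 1.0625·75 + 0.0995·25 + 0.1518·12 + 0.0629·58 + 0.0890·48 = 100.2571
  x_3 = 0.1017·85 + 0.0793·92 + 0.0873·75 + 1.0785·25 + 0.0683·12 + 0.0408·58 + 0.1518·48 = 59.9168
  x_4 = 0.0813·85 + 0.0911·92 + 0.0366·75 + 0.0988·25 + 1.1221·12 + 0.0695·58 + 0.0903·48 = 42.3376
  x_5 = 0.1067·85 + 0.1652·92 + 0.1244·75 + 0.0999·25 + 0.1502·12 + 1.0653·58 + 0.1044·48 = 104.7014
  x_6 = 0.1167·85 + 0.0976·92 + 0.0491·75 + 0.0636·25 + 0.1641·12 + 0.0568·58 + 1.1449·48 = 84.3909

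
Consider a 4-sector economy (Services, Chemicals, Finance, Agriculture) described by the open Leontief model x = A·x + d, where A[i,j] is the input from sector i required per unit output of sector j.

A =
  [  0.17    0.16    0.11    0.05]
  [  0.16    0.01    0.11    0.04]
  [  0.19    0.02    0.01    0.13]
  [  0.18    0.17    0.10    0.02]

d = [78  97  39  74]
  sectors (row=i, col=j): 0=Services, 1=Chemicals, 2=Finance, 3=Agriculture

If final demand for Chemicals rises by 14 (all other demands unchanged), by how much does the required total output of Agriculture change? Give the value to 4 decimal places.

Form M = I − A:
  [  0.83   -0.16   -0.11   -0.05]
  [ -0.16    0.99   -0.11   -0.04]
  [ -0.19   -0.02    0.99   -0.13]
  [ -0.18   -0.17   -0.10    0.98]
Leontief inverse L = M⁻¹:
  [  1.3133    0.2332    0.1820    0.1007]
  [  0.2582    1.0683    0.1552    0.0774]
  [  0.2988    0.0976    1.0704    0.1612]
  [  0.3165    0.2381    0.1696    1.0688]
Total output x = L · d:
  x_0 = 1.3133·78 + 0.2332·97 + 0.1820·39 + 0.1007·74 = 139.6033
  x_1 = 0.2582·78 + 1.0683·97 + 0.1552·39 + 0.0774·74 = 135.5412
  x_2 = 0.2988·78 + 0.0976·97 + 1.0704·39 + 0.1612·74 = 86.4531
  x_3 = 0.3165·78 + 0.2381·97 + 0.1696·39 + 1.0688·74 = 133.4856
Δx_3 = L[3,1] · Δd_1 = 0.2381 · 14 = 3.3334

3.3334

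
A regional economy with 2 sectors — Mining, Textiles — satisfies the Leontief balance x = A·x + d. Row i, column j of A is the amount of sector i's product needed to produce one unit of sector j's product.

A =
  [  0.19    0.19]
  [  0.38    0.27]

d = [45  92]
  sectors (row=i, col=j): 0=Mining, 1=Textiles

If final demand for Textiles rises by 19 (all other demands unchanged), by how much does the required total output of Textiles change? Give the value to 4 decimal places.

Form M = I − A:
  [  0.81   -0.19]
  [ -0.38    0.73]
Leontief inverse L = M⁻¹:
  [  1.4063    0.3660]
  [  0.7320    1.5604]
Total output x = L · d:
  x_0 = 1.4063·45 + 0.3660·92 = 96.9563
  x_1 = 0.7320·45 + 1.5604·92 = 176.4978
Δx_1 = L[1,1] · Δd_1 = 1.5604 · 19 = 29.6475

29.6475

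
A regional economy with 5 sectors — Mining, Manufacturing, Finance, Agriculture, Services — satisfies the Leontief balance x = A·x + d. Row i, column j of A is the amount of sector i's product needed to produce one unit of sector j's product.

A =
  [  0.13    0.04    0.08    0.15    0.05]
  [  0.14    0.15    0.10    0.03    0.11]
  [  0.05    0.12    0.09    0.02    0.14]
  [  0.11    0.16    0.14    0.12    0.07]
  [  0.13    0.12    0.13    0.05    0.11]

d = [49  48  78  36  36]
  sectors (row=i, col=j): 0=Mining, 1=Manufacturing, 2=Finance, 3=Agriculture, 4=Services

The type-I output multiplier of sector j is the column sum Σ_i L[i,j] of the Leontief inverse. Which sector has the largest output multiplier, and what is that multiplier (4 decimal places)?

Form M = I − A:
  [  0.87   -0.04   -0.08   -0.15   -0.05]
  [ -0.14    0.85   -0.10   -0.03   -0.11]
  [ -0.05   -0.12    0.91   -0.02   -0.14]
  [ -0.11   -0.16   -0.14    0.88   -0.07]
  [ -0.13   -0.12   -0.13   -0.05    0.89]
Leontief inverse L = M⁻¹:
  [  1.2314    0.1444    0.1779    0.2264    0.1328]
  [  0.2610    1.2679    0.2087    0.1045    0.2124]
  [  0.1459    0.2189    1.1792    0.0720    0.2264]
  [  0.2445    0.3026    0.2670    1.2051    0.1879]
  [  0.2501    0.2410    0.2414    0.1254    1.2153]
Total output x = L · d:
  x_0 = 1.2314·49 + 0.1444·48 + 0.1779·78 + 0.2264·36 + 0.1328·36 = 94.0810
  x_1 = 0.2610·49 + 1.2679·48 + 0.2087·78 + 0.1045·36 + 0.2124·36 = 101.3337
  x_2 = 0.1459·49 + 0.2189·48 + 1.1792·78 + 0.0720·36 + 0.2264·36 = 120.3753
  x_3 = 0.2445·49 + 0.3026·48 + 0.2670·78 + 1.2051·36 + 0.1879·36 = 97.4759
  x_4 = 0.2501·49 + 0.2410·48 + 0.2414·78 + 0.1254·36 + 1.2153·36 = 90.9137
Output multipliers (column sums of L):
  Mining: 2.1328
  Manufacturing: 2.1748
  Finance: 2.0742
  Agriculture: 1.7334
  Services: 1.9748

Manufacturing (2.1748)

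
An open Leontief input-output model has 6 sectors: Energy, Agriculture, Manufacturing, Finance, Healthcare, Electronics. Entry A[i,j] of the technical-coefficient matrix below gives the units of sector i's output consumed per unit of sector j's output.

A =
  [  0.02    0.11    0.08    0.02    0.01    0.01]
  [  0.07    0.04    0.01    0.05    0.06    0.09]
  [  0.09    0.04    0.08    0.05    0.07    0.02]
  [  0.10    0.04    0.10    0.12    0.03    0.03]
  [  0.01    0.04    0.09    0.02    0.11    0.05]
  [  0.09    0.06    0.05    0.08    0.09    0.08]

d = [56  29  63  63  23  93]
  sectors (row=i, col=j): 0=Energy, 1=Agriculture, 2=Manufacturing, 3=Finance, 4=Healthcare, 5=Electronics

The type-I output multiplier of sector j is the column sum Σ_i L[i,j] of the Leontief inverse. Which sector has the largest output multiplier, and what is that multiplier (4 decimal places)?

Form M = I − A:
  [  0.98   -0.11   -0.08   -0.02   -0.01   -0.01]
  [ -0.07    0.96   -0.01   -0.05   -0.06   -0.09]
  [ -0.09   -0.04    0.92   -0.05   -0.07   -0.02]
  [ -0.10   -0.04   -0.10    0.88   -0.03   -0.03]
  [ -0.01   -0.04   -0.09   -0.02    0.89   -0.05]
  [ -0.09   -0.06   -0.05   -0.08   -0.09    0.92]
Leontief inverse L = M⁻¹:
  [  1.0461    0.1290    0.1015    0.0403    0.0328    0.0293]
  [  0.0997    1.0691    0.0439    0.0779    0.0908    0.1141]
  [  0.1203    0.0703    1.1185    0.0762    0.1007    0.0405]
  [  0.1429    0.0768    0.1483    1.1587    0.0629    0.0535]
  [  0.0390    0.0639    0.1251    0.0443    1.1471    0.0732]
  [  0.1316    0.0991    0.0987    0.1183    0.1323    1.1113]
Total output x = L · d:
  x_0 = 1.0461·56 + 0.1290·29 + 0.1015·63 + 0.0403·63 + 0.0328·23 + 0.0293·93 = 74.7321
  x_1 = 0.0997·56 + 1.0691·29 + 0.0439·63 + 0.0779·63 + 0.0908·23 + 0.1141·93 = 56.9618
  x_2 = 0.1203·56 + 0.0703·29 + 1.1185·63 + 0.0762·63 + 0.1007·23 + 0.0405·93 = 90.1228
  x_3 = 0.1429·56 + 0.0768·29 + 0.1483·63 + 1.1587·63 + 0.0629·23 + 0.0535·93 = 98.9888
  x_4 = 0.0390·56 + 0.0639·29 + 0.1251·63 + 0.0443·63 + 1.1471·23 + 0.0732·93 = 47.9009
  x_5 = 0.1316·56 + 0.0991·29 + 0.0987·63 + 0.1183·63 + 0.1323·23 + 1.1113·93 = 130.3043
Output multipliers (column sums of L):
  Energy: 1.5796
  Agriculture: 1.5081
  Manufacturing: 1.6360
  Finance: 1.5158
  Healthcare: 1.5666
  Electronics: 1.4218

Manufacturing (1.6360)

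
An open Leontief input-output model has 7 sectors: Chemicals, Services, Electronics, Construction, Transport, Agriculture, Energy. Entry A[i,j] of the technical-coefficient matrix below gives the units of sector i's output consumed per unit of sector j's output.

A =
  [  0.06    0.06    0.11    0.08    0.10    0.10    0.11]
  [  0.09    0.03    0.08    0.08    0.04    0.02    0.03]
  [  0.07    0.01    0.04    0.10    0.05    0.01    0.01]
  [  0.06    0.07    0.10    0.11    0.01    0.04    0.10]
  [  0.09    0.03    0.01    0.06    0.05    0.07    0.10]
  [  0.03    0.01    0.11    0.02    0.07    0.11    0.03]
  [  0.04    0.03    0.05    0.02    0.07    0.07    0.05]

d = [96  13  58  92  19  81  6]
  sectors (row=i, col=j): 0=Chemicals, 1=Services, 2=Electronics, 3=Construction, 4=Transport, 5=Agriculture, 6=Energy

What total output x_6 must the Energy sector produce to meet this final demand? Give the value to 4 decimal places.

Form M = I − A:
  [  0.94   -0.06   -0.11   -0.08   -0.10   -0.10   -0.11]
  [ -0.09    0.97   -0.08   -0.08   -0.04   -0.02   -0.03]
  [ -0.07   -0.01    0.96   -0.10   -0.05   -0.01   -0.01]
  [ -0.06   -0.07   -0.10    0.89   -0.01   -0.04   -0.10]
  [ -0.09   -0.03   -0.01   -0.06    0.95   -0.07   -0.10]
  [ -0.03   -0.01   -0.11   -0.02   -0.07    0.89   -0.03]
  [ -0.04   -0.03   -0.05   -0.02   -0.07   -0.07    0.95]
Leontief inverse L = M⁻¹:
  [  1.1234    0.0939    0.1813    0.1480    0.1580    0.1630    0.1723]
  [  0.1309    1.0549    0.1275    0.1290    0.0759    0.0574    0.0732]
  [  0.1031    0.0319    1.0788    0.1405    0.0770    0.0406    0.0485]
  [  0.1104    0.1000    0.1609    1.1695    0.0539    0.0850    0.1491]
  [  0.1314    0.0558    0.0632    0.1036    1.0928    0.1189    0.1473]
  [  0.0674    0.0272    0.1524    0.0601    0.1063    1.1496    0.0641]
  [  0.0738    0.0472    0.0877    0.0544    0.1026    0.1061    1.0835]
Total output x = L · d:
  x_0 = 1.1234·96 + 0.0939·13 + 0.1813·58 + 0.1480·92 + 0.1580·19 + 0.1630·81 + 0.1723·6 = 150.4384
  x_1 = 0.1309·96 + 1.0549·13 + 0.1275·58 + 0.1290·92 + 0.0759·19 + 0.0574·81 + 0.0732·6 = 52.0716
  x_2 = 0.1031·96 + 0.0319·13 + 1.0788·58 + 0.1405·92 + 0.0770·19 + 0.0406·81 + 0.0485·6 = 90.8541
  x_3 = 0.1104·96 + 0.1000·13 + 0.1609·58 + 1.1695·92 + 0.0539·19 + 0.0850·81 + 0.1491·6 = 137.6253
  x_4 = 0.1314·96 + 0.0558·13 + 0.0632·58 + 0.1036·92 + 1.0928·19 + 0.1189·81 + 0.1473·6 = 57.8112
  x_5 = 0.0674·96 + 0.0272·13 + 0.1524·58 + 0.0601·92 + 0.1063·19 + 1.1496·81 + 0.0641·6 = 116.7102
  x_6 = 0.0738·96 + 0.0472·13 + 0.0877·58 + 0.0544·92 + 0.1026·19 + 0.1061·81 + 1.0835·6 = 34.8330

34.8330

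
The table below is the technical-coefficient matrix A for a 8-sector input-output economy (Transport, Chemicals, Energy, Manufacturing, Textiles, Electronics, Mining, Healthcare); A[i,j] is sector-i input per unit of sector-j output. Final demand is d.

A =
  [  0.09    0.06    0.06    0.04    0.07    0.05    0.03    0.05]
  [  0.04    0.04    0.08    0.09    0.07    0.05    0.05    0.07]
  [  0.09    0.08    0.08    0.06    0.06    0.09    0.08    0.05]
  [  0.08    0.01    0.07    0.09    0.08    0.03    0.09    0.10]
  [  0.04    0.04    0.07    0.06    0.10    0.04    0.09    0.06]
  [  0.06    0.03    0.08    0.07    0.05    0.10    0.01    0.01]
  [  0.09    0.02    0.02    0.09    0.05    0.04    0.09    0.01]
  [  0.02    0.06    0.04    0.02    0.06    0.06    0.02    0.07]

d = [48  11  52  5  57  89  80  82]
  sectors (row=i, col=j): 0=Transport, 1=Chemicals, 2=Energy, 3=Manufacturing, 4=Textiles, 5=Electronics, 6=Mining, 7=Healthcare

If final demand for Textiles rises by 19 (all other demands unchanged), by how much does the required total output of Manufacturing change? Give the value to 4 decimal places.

2.8643

Form M = I − A:
  [  0.91   -0.06   -0.06   -0.04   -0.07   -0.05   -0.03   -0.05]
  [ -0.04    0.96   -0.08   -0.09   -0.07   -0.05   -0.05   -0.07]
  [ -0.09   -0.08    0.92   -0.06   -0.06   -0.09   -0.08   -0.05]
  [ -0.08   -0.01   -0.07    0.91   -0.08   -0.03   -0.09   -0.10]
  [ -0.04   -0.04   -0.07   -0.06    0.90   -0.04   -0.09   -0.06]
  [ -0.06   -0.03   -0.08   -0.07   -0.05    0.90   -0.01   -0.01]
  [ -0.09   -0.02   -0.02   -0.09   -0.05   -0.04    0.91   -0.01]
  [ -0.02   -0.06   -0.04   -0.02   -0.06   -0.06   -0.02    0.93]
Leontief inverse L = M⁻¹:
  [  1.1448    0.0981    0.1146    0.0936    0.1289    0.0992    0.0784    0.0954]
  [  0.1003    1.0797    0.1386    0.1503    0.1341    0.1032    0.1067    0.1212]
  [  0.1638    0.1276    1.1504    0.1331    0.1349    0.1552    0.1441    0.1065]
  [  0.1477    0.0541    0.1313    1.1545    0.1508    0.0867    0.1528    0.1555]
  [  0.1014    0.0796    0.1275    0.1219    1.1653    0.0926    0.1496    0.1092]
  [  0.1136    0.0640    0.1335    0.1219    0.1038    1.1488    0.0551    0.0509]
  [  0.1448    0.0498    0.0664    0.1424    0.1033    0.0807    1.1385    0.0502]
  [  0.0583    0.0888    0.0820    0.0611    0.1046    0.0992    0.0557    1.1045]
Total output x = L · d:
  x_0 = 1.1448·48 + 0.0981·11 + 0.1146·52 + 0.0936·5 + 0.1289·57 + 0.0992·89 + 0.0784·80 + 0.0954·82 = 92.7245
  x_1 = 0.1003·48 + 1.0797·11 + 0.1386·52 + 0.1503·5 + 0.1341·57 + 0.1032·89 + 0.1067·80 + 0.1212·82 = 59.9600
  x_2 = 0.1638·48 + 0.1276·11 + 1.1504·52 + 0.1331·5 + 0.1349·57 + 0.1552·89 + 0.1441·80 + 0.1065·82 = 111.5147
  x_3 = 0.1477·48 + 0.0541·11 + 0.1313·52 + 1.1545·5 + 0.1508·57 + 0.0867·89 + 0.1528·80 + 0.1555·82 = 61.5739
  x_4 = 0.1014·48 + 0.0796·11 + 0.1275·52 + 0.1219·5 + 1.1653·57 + 0.0926·89 + 0.1496·80 + 0.1092·82 = 108.5661
  x_5 = 0.1136·48 + 0.0640·11 + 0.1335·52 + 0.1219·5 + 0.1038·57 + 1.1488·89 + 0.0551·80 + 0.0509·82 = 130.4476
  x_6 = 0.1448·48 + 0.0498·11 + 0.0664·52 + 0.1424·5 + 0.1033·57 + 0.0807·89 + 1.1385·80 + 0.0502·82 = 119.9386
  x_7 = 0.0583·48 + 0.0888·11 + 0.0820·52 + 0.0611·5 + 0.1046·57 + 0.0992·89 + 0.0557·80 + 1.1045·82 = 118.1546
Δx_3 = L[3,4] · Δd_4 = 0.1508 · 19 = 2.8643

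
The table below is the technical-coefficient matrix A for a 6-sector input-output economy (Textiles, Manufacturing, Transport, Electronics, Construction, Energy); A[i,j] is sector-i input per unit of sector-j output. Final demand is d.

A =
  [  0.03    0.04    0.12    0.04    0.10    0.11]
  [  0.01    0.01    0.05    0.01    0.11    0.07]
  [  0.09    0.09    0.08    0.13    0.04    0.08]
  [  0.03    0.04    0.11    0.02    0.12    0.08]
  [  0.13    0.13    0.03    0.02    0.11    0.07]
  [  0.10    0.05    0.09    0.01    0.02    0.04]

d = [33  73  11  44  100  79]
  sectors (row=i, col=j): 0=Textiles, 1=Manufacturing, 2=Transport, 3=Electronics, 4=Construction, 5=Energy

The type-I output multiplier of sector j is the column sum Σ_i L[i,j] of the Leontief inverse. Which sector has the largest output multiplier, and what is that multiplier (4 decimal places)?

Form M = I − A:
  [  0.97   -0.04   -0.12   -0.04   -0.10   -0.11]
  [ -0.01    0.99   -0.05   -0.01   -0.11   -0.07]
  [ -0.09   -0.09    0.92   -0.13   -0.04   -0.08]
  [ -0.03   -0.04   -0.11    0.98   -0.12   -0.08]
  [ -0.13   -0.13   -0.03   -0.02    0.89   -0.07]
  [ -0.10   -0.05   -0.09   -0.01   -0.02    0.96]
Leontief inverse L = M⁻¹:
  [  1.0882    0.0916    0.1768    0.0736    0.1551    0.1636]
  [  0.0489    1.0446    0.0810    0.0274    0.1442    0.1013]
  [  0.1428    0.1387    1.1504    0.1636    0.1102    0.1440]
  [  0.0847    0.0896    0.1599    1.0508    0.1724    0.1297]
  [  0.1834    0.1791    0.0906    0.0467    1.1797    0.1315]
  [  0.1340    0.0816    0.1340    0.0364    0.0604    1.0816]
Total output x = L · d:
  x_0 = 1.0882·33 + 0.0916·73 + 0.1768·11 + 0.0736·44 + 0.1551·100 + 0.1636·79 = 76.2213
  x_1 = 0.0489·33 + 1.0446·73 + 0.0810·11 + 0.0274·44 + 0.1442·100 + 0.1013·79 = 102.3926
  x_2 = 0.1428·33 + 0.1387·73 + 1.1504·11 + 0.1636·44 + 0.1102·100 + 0.1440·79 = 57.0843
  x_3 = 0.0847·33 + 0.0896·73 + 0.1599·11 + 1.0508·44 + 0.1724·100 + 0.1297·79 = 84.8167
  x_4 = 0.1834·33 + 0.1791·73 + 0.0906·11 + 0.0467·44 + 1.1797·100 + 0.1315·79 = 150.5328
  x_5 = 0.1340·33 + 0.0816·73 + 0.1340·11 + 0.0364·44 + 0.0604·100 + 1.0816·79 = 104.9356
Output multipliers (column sums of L):
  Textiles: 1.6820
  Manufacturing: 1.6253
  Transport: 1.7927
  Electronics: 1.3985
  Construction: 1.8220
  Energy: 1.7517

Construction (1.8220)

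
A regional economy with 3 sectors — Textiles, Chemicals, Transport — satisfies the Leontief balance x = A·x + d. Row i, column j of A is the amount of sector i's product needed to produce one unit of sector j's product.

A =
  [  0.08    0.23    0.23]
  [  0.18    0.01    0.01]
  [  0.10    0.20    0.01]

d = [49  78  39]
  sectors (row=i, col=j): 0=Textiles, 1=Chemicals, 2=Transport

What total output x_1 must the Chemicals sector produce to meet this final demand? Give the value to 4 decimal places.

96.6698

Form M = I − A:
  [  0.92   -0.23   -0.23]
  [ -0.18    0.99   -0.01]
  [ -0.10   -0.20    0.99]
Leontief inverse L = M⁻¹:
  [  1.1819    0.3307    0.2779]
  [  0.2165    1.0728    0.0611]
  [  0.1631    0.2501    1.0505]
Total output x = L · d:
  x_0 = 1.1819·49 + 0.3307·78 + 0.2779·39 = 94.5467
  x_1 = 0.2165·49 + 1.0728·78 + 0.0611·39 = 96.6698
  x_2 = 0.1631·49 + 0.2501·78 + 1.0505·39 = 68.4734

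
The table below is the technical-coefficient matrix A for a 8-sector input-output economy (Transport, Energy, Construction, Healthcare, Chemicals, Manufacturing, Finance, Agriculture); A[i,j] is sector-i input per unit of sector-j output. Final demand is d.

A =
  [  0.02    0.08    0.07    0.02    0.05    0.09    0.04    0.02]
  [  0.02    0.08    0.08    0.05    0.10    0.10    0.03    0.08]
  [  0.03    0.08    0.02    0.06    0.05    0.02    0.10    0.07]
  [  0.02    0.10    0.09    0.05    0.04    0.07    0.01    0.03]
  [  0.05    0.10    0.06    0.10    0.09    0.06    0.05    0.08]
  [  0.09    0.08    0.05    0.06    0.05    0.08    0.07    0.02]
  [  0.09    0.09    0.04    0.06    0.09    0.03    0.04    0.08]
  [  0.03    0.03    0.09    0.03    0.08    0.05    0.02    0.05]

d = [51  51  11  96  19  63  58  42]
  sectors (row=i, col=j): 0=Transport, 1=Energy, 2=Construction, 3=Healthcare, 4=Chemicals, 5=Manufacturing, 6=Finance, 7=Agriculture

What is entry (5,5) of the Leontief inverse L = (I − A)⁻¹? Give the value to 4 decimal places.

L[5,5] = 1.1432

Form M = I − A:
  [  0.98   -0.08   -0.07   -0.02   -0.05   -0.09   -0.04   -0.02]
  [ -0.02    0.92   -0.08   -0.05   -0.10   -0.10   -0.03   -0.08]
  [ -0.03   -0.08    0.98   -0.06   -0.05   -0.02   -0.10   -0.07]
  [ -0.02   -0.10   -0.09    0.95   -0.04   -0.07   -0.01   -0.03]
  [ -0.05   -0.10   -0.06   -0.10    0.91   -0.06   -0.05   -0.08]
  [ -0.09   -0.08   -0.05   -0.06   -0.05    0.92   -0.07   -0.02]
  [ -0.09   -0.09   -0.04   -0.06   -0.09   -0.03    0.96   -0.08]
  [ -0.03   -0.03   -0.09   -0.03   -0.08   -0.05   -0.02    0.95]
Leontief inverse L = M⁻¹:
  [  1.0552    0.1416    0.1151    0.0635    0.1035    0.1387    0.0779    0.0628]
  [  0.0660    1.1627    0.1447    0.1098    0.1733    0.1657    0.0793    0.1382]
  [  0.0661    0.1457    1.0734    0.1052    0.1108    0.0717    0.1337    0.1182]
  [  0.0525    0.1635    0.1383    1.0941    0.0945    0.1209    0.0484    0.0742]
  [  0.0966    0.1906    0.1329    0.1627    1.1692    0.1327    0.0991    0.1426]
  [  0.1324    0.1587    0.1093    0.1119    0.1160    1.1432    0.1139    0.0712]
  [  0.1294    0.1687    0.1047    0.1138    0.1606    0.0950    1.0825    0.1349]
  [  0.0612    0.0881    0.1334    0.0720    0.1302    0.0936    0.0563    1.0911]
Total output x = L · d:
  x_0 = 1.0552·51 + 0.1416·51 + 0.1151·11 + 0.0635·96 + 0.1035·19 + 0.1387·63 + 0.0779·58 + 0.0628·42 = 86.2574
  x_1 = 0.0660·51 + 1.1627·51 + 0.1447·11 + 0.1098·96 + 0.1733·19 + 0.1657·63 + 0.0793·58 + 0.1382·42 = 98.9319
  x_2 = 0.0661·51 + 0.1457·51 + 1.0734·11 + 0.1052·96 + 0.1108·19 + 0.0717·63 + 0.1337·58 + 0.1182·42 = 52.0497
  x_3 = 0.0525·51 + 0.1635·51 + 0.1383·11 + 1.0941·96 + 0.0945·19 + 0.1209·63 + 0.0484·58 + 0.0742·42 = 132.9030
  x_4 = 0.0966·51 + 0.1906·51 + 0.1329·11 + 0.1627·96 + 1.1692·19 + 0.1327·63 + 0.0991·58 + 0.1426·42 = 74.0332
  x_5 = 0.1324·51 + 0.1587·51 + 0.1093·11 + 0.1119·96 + 0.1160·19 + 1.1432·63 + 0.1139·58 + 0.0712·42 = 110.6076
  x_6 = 0.1294·51 + 0.1687·51 + 0.1047·11 + 0.1138·96 + 0.1606·19 + 0.0950·63 + 1.0825·58 + 0.1349·42 = 104.7711
  x_7 = 0.0612·51 + 0.0881·51 + 0.1334·11 + 0.0720·96 + 0.1302·19 + 0.0936·63 + 0.0563·58 + 1.0911·42 = 73.4481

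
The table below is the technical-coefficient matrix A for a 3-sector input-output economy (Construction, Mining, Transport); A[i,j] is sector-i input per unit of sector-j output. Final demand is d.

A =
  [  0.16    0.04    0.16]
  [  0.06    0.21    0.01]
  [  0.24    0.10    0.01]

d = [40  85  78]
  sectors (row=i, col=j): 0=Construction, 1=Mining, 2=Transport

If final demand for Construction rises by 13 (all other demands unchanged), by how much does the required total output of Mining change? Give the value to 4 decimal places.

1.2909

Form M = I − A:
  [  0.84   -0.04   -0.16]
  [ -0.06    0.79   -0.01]
  [ -0.24   -0.10    0.99]
Leontief inverse L = M⁻¹:
  [  1.2551    0.0893    0.2037]
  [  0.0993    1.2745    0.0289]
  [  0.3143    0.1504    1.0624]
Total output x = L · d:
  x_0 = 1.2551·40 + 0.0893·85 + 0.2037·78 = 73.6884
  x_1 = 0.0993·40 + 1.2745·85 + 0.0289·78 = 114.5614
  x_2 = 0.3143·40 + 0.1504·85 + 1.0624·78 = 108.2236
Δx_1 = L[1,0] · Δd_0 = 0.0993 · 13 = 1.2909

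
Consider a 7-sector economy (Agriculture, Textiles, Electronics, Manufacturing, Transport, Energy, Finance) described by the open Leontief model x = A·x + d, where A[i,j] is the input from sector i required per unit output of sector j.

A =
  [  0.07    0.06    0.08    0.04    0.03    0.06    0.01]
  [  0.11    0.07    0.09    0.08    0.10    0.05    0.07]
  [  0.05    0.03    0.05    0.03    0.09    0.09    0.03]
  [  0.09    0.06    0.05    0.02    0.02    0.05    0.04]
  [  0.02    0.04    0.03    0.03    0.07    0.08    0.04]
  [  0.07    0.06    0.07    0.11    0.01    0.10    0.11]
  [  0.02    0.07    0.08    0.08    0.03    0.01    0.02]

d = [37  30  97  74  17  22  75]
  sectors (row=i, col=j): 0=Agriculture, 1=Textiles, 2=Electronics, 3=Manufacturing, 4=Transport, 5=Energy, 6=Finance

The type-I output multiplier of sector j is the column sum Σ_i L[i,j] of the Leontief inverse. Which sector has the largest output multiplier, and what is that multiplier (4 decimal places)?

Form M = I − A:
  [  0.93   -0.06   -0.08   -0.04   -0.03   -0.06   -0.01]
  [ -0.11    0.93   -0.09   -0.08   -0.10   -0.05   -0.07]
  [ -0.05   -0.03    0.95   -0.03   -0.09   -0.09   -0.03]
  [ -0.09   -0.06   -0.05    0.98   -0.02   -0.05   -0.04]
  [ -0.02   -0.04   -0.03   -0.03    0.93   -0.08   -0.04]
  [ -0.07   -0.06   -0.07   -0.11   -0.01    0.90   -0.11]
  [ -0.02   -0.07   -0.08   -0.08   -0.03   -0.01    0.98]
Leontief inverse L = M⁻¹:
  [  1.1093    0.0921    0.1185    0.0727    0.0610    0.1008    0.0383]
  [  0.1668    1.1209    0.1490    0.1287    0.1478    0.1098    0.1099]
  [  0.0862    0.0632    1.0881    0.0656    0.1197    0.1330    0.0612]
  [  0.1262    0.0914    0.0880    1.0521    0.0481    0.0857    0.0650]
  [  0.0511    0.0689    0.0628    0.0616    1.0951    0.1150    0.0675]
  [  0.1268    0.1107    0.1290    0.1615    0.0492    1.1536    0.1512]
  [  0.0548    0.0978    0.1123    0.1055    0.0595    0.0431    1.0430]
Total output x = L · d:
  x_0 = 1.1093·37 + 0.0921·30 + 0.1185·97 + 0.0727·74 + 0.0610·17 + 0.1008·22 + 0.0383·75 = 66.8173
  x_1 = 0.1668·37 + 1.1209·30 + 0.1490·97 + 0.1287·74 + 0.1478·17 + 0.1098·22 + 0.1099·75 = 76.9525
  x_2 = 0.0862·37 + 0.0632·30 + 1.0881·97 + 0.0656·74 + 0.1197·17 + 0.1330·22 + 0.0612·75 = 125.0345
  x_3 = 0.1262·37 + 0.0914·30 + 0.0880·97 + 1.0521·74 + 0.0481·17 + 0.0857·22 + 0.0650·75 = 101.3816
  x_4 = 0.0511·37 + 0.0689·30 + 0.0628·97 + 0.0616·74 + 1.0951·17 + 0.1150·22 + 0.0675·75 = 40.8205
  x_5 = 0.1268·37 + 0.1107·30 + 0.1290·97 + 0.1615·74 + 0.0492·17 + 1.1536·22 + 0.1512·75 = 70.0324
  x_6 = 0.0548·37 + 0.0978·30 + 0.1123·97 + 0.1055·74 + 0.0595·17 + 0.0431·22 + 1.0430·75 = 103.8380
Output multipliers (column sums of L):
  Agriculture: 1.7213
  Textiles: 1.6449
  Electronics: 1.7477
  Manufacturing: 1.6477
  Transport: 1.5805
  Energy: 1.7411
  Finance: 1.5362

Electronics (1.7477)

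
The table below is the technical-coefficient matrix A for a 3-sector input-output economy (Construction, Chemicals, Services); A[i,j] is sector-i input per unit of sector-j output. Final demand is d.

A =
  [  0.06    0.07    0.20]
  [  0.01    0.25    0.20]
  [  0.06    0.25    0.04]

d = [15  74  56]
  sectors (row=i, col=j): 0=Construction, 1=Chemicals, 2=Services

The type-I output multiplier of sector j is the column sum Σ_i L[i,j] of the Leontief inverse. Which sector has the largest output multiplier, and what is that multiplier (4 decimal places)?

Form M = I − A:
  [  0.94   -0.07   -0.20]
  [ -0.01    0.75   -0.20]
  [ -0.06   -0.25    0.96]
Leontief inverse L = M⁻¹:
  [  1.0828    0.1894    0.2650]
  [  0.0349    1.4389    0.3071]
  [  0.0768    0.3866    1.1382]
Total output x = L · d:
  x_0 = 1.0828·15 + 0.1894·74 + 0.2650·56 = 45.0991
  x_1 = 0.0349·15 + 1.4389·74 + 0.3071·56 = 124.2002
  x_2 = 0.0768·15 + 0.3866·74 + 1.1382·56 = 93.4958
Output multipliers (column sums of L):
  Construction: 1.1944
  Chemicals: 2.0149
  Services: 1.7103

Chemicals (2.0149)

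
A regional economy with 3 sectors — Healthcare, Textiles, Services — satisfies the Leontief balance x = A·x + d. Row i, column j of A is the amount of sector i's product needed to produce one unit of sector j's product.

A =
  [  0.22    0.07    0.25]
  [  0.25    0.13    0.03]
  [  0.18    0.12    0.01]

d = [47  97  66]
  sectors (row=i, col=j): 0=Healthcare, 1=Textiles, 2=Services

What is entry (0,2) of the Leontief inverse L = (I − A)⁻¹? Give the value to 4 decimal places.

L[0,2] = 0.3632

Form M = I − A:
  [  0.78   -0.07   -0.25]
  [ -0.25    0.87   -0.03]
  [ -0.18   -0.12    0.99]
Leontief inverse L = M⁻¹:
  [  1.4185    0.1642    0.3632]
  [  0.4183    1.2027    0.1421]
  [  0.3086    0.1756    1.0934]
Total output x = L · d:
  x_0 = 1.4185·47 + 0.1642·97 + 0.3632·66 = 106.5696
  x_1 = 0.4183·47 + 1.2027·97 + 0.1421·66 = 145.6936
  x_2 = 0.3086·47 + 0.1756·97 + 1.0934·66 = 103.7028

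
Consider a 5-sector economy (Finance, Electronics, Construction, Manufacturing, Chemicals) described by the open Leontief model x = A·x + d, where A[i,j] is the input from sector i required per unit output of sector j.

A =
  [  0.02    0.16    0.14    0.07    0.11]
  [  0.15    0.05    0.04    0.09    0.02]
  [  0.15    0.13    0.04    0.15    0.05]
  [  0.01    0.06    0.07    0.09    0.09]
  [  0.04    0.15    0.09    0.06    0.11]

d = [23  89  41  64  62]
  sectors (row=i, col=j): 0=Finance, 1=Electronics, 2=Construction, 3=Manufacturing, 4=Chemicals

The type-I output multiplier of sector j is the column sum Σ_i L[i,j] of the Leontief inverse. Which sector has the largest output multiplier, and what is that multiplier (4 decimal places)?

Electronics (1.9301)

Form M = I − A:
  [  0.98   -0.16   -0.14   -0.07   -0.11]
  [ -0.15    0.95   -0.04   -0.09   -0.02]
  [ -0.15   -0.13    0.96   -0.15   -0.05]
  [ -0.01   -0.06   -0.07    0.91   -0.09]
  [ -0.04   -0.15   -0.09   -0.06    0.89]
Leontief inverse L = M⁻¹:
  [  1.0969    0.2478    0.1971    0.1524    0.1676]
  [  0.1891    1.1168    0.0910    0.1445    0.0682]
  [  0.2105    0.2200    1.1091    0.2284    0.1164]
  [  0.0512    0.1160    0.1077    1.1407    0.1303]
  [  0.1059    0.2294    0.1436    0.1312    1.1632]
Total output x = L · d:
  x_0 = 1.0969·23 + 0.2478·89 + 0.1971·41 + 0.1524·64 + 0.1676·62 = 75.5148
  x_1 = 0.1891·23 + 1.1168·89 + 0.0910·41 + 0.1445·64 + 0.0682·62 = 120.9595
  x_2 = 0.2105·23 + 0.2200·89 + 1.1091·41 + 0.2284·64 + 0.1164·62 = 91.7338
  x_3 = 0.0512·23 + 0.1160·89 + 0.1077·41 + 1.1407·64 + 0.1303·62 = 96.9971
  x_4 = 0.1059·23 + 0.2294·89 + 0.1436·41 + 0.1312·64 + 1.1632·62 = 109.2589
Output multipliers (column sums of L):
  Finance: 1.6537
  Electronics: 1.9301
  Construction: 1.6486
  Manufacturing: 1.7972
  Chemicals: 1.6457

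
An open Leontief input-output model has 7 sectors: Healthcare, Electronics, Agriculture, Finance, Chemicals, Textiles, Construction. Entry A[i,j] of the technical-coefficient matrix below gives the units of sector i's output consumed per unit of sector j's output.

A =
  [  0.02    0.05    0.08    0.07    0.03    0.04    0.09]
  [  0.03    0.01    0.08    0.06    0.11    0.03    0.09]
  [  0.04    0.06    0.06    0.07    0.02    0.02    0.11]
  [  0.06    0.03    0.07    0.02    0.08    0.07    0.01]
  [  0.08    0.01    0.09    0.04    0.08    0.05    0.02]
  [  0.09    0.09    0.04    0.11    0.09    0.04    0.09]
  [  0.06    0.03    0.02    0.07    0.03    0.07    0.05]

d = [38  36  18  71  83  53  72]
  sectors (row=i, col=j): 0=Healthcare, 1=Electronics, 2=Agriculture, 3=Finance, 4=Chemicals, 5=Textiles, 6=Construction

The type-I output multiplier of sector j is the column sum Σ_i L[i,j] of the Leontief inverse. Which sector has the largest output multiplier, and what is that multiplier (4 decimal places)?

Form M = I − A:
  [  0.98   -0.05   -0.08   -0.07   -0.03   -0.04   -0.09]
  [ -0.03    0.99   -0.08   -0.06   -0.11   -0.03   -0.09]
  [ -0.04   -0.06    0.94   -0.07   -0.02   -0.02   -0.11]
  [ -0.06   -0.03   -0.07    0.98   -0.08   -0.07   -0.01]
  [ -0.08   -0.01   -0.09   -0.04    0.92   -0.05   -0.02]
  [ -0.09   -0.09   -0.04   -0.11   -0.09    0.96   -0.09]
  [ -0.06   -0.03   -0.02   -0.07   -0.03   -0.07    0.95]
Leontief inverse L = M⁻¹:
  [  1.0537    0.0744    0.1161    0.1078    0.0662    0.0694    0.1294]
  [  0.0683    1.0349    0.1207    0.0990    0.1474    0.0620    0.1285]
  [  0.0720    0.0829    1.0955    0.1069    0.0551    0.0499    0.1485]
  [  0.0917    0.0544    0.1071    1.0567    0.1145    0.0943    0.0487]
  [  0.1129    0.0360    0.1297    0.0779    1.1140    0.0767    0.0607]
  [  0.1378    0.1220    0.0973    0.1620    0.1459    1.0831    0.1433]
  [  0.0907    0.0533    0.0534    0.1044    0.0644    0.0966    1.0841]
Total output x = L · d:
  x_0 = 1.0537·38 + 0.0744·36 + 0.1161·18 + 0.1078·71 + 0.0662·83 + 0.0694·53 + 0.1294·72 = 70.9560
  x_1 = 0.0683·38 + 1.0349·36 + 0.1207·18 + 0.0990·71 + 0.1474·83 + 0.0620·53 + 0.1285·72 = 73.8287
  x_2 = 0.0720·38 + 0.0829·36 + 1.0955·18 + 0.1069·71 + 0.0551·83 + 0.0499·53 + 0.1485·72 = 50.9419
  x_3 = 0.0917·38 + 0.0544·36 + 0.1071·18 + 1.0567·71 + 0.1145·83 + 0.0943·53 + 0.0487·72 = 100.4064
  x_4 = 0.1129·38 + 0.0360·36 + 0.1297·18 + 0.0779·71 + 1.1140·83 + 0.0767·53 + 0.0607·72 = 114.3441
  x_5 = 0.1378·38 + 0.1220·36 + 0.0973·18 + 0.1620·71 + 0.1459·83 + 1.0831·53 + 0.1433·72 = 102.7153
  x_6 = 0.0907·38 + 0.0533·36 + 0.0534·18 + 0.1044·71 + 0.0644·83 + 0.0966·53 + 1.0841·72 = 102.2525
Output multipliers (column sums of L):
  Healthcare: 1.6270
  Electronics: 1.4578
  Agriculture: 1.7198
  Finance: 1.7149
  Chemicals: 1.7075
  Textiles: 1.5319
  Construction: 1.7431

Construction (1.7431)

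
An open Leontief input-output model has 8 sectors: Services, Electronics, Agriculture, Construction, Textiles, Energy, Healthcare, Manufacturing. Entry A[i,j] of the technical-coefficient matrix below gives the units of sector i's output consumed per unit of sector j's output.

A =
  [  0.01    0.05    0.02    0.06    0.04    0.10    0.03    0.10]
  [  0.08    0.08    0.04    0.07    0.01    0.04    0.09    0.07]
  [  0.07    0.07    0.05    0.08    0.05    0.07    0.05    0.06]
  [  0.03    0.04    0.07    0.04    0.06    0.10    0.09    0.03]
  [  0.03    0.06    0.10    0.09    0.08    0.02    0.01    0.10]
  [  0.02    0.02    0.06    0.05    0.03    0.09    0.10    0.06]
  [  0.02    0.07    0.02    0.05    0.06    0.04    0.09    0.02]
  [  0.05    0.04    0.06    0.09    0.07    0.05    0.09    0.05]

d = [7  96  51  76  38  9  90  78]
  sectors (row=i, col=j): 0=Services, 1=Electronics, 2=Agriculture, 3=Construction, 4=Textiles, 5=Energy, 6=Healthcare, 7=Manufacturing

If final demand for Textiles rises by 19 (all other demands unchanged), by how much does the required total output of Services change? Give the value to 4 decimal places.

1.4839

Form M = I − A:
  [  0.99   -0.05   -0.02   -0.06   -0.04   -0.10   -0.03   -0.10]
  [ -0.08    0.92   -0.04   -0.07   -0.01   -0.04   -0.09   -0.07]
  [ -0.07   -0.07    0.95   -0.08   -0.05   -0.07   -0.05   -0.06]
  [ -0.03   -0.04   -0.07    0.96   -0.06   -0.10   -0.09   -0.03]
  [ -0.03   -0.06   -0.10   -0.09    0.92   -0.02   -0.01   -0.10]
  [ -0.02   -0.02   -0.06   -0.05   -0.03    0.91   -0.10   -0.06]
  [ -0.02   -0.07   -0.02   -0.05   -0.06   -0.04    0.91   -0.02]
  [ -0.05   -0.04   -0.06   -0.09   -0.07   -0.05   -0.09    0.95]
Leontief inverse L = M⁻¹:
  [  1.0392    0.0872    0.0621    0.1095    0.0781    0.1483    0.0884    0.1426]
  [  0.1133    1.1272    0.0814    0.1252    0.0521    0.0965    0.1550    0.1189]
  [  0.1050    0.1181    1.0979    0.1391    0.0951    0.1299    0.1158    0.1141]
  [  0.0611    0.0843    0.1139    1.0937    0.1018    0.1525    0.1504    0.0779]
  [  0.0693    0.1096    0.1524    0.1532    1.1285    0.0775    0.0729    0.1551]
  [  0.0485    0.0604    0.1000    0.0995    0.0700    1.1396    0.1590    0.1017]
  [  0.0458    0.1077    0.0548    0.0929    0.0935    0.0795    1.1388    0.0580]
  [  0.0839    0.0890    0.1085    0.1488    0.1176    0.1077    0.1544    1.1020]
Total output x = L · d:
  x_0 = 1.0392·7 + 0.0872·96 + 0.0621·51 + 0.1095·76 + 0.0781·38 + 0.1483·9 + 0.0884·90 + 0.1426·78 = 50.5171
  x_1 = 0.1133·7 + 1.1272·96 + 0.0814·51 + 0.1252·76 + 0.0521·38 + 0.0965·9 + 0.1550·90 + 0.1189·78 = 148.7467
  x_2 = 0.1050·7 + 0.1181·96 + 1.0979·51 + 0.1391·76 + 0.0951·38 + 0.1299·9 + 0.1158·90 + 0.1141·78 = 102.7451
  x_3 = 0.0611·7 + 0.0843·96 + 0.1139·51 + 1.0937·76 + 0.1018·38 + 0.1525·9 + 0.1504·90 + 0.0779·78 = 122.3042
  x_4 = 0.0693·7 + 0.1096·96 + 0.1524·51 + 0.1532·76 + 1.1285·38 + 0.0775·9 + 0.0729·90 + 0.1551·78 = 92.6575
  x_5 = 0.0485·7 + 0.0604·96 + 0.1000·51 + 0.0995·76 + 0.0700·38 + 1.1396·9 + 0.1590·90 + 0.1017·78 = 53.9561
  x_6 = 0.0458·7 + 0.1077·96 + 0.0548·51 + 0.0929·76 + 0.0935·38 + 0.0795·9 + 1.1388·90 + 0.0580·78 = 131.7973
  x_7 = 0.0839·7 + 0.0890·96 + 0.1085·51 + 0.1488·76 + 0.1176·38 + 0.1077·9 + 0.1544·90 + 1.1020·78 = 131.2562
Δx_0 = L[0,4] · Δd_4 = 0.0781 · 19 = 1.4839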